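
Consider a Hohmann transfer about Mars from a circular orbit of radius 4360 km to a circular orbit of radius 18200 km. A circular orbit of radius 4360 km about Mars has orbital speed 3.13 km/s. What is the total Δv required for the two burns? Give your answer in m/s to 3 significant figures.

From the circular-orbit relation v² = μ/r at r = 4360 km: μ = v²r = (3.13)² × 4360 = 42714.5 km³/s².
Transfer-ellipse semi-major axis a_t = (r₁ + r₂)/2 = (4360 + 18200)/2 = 11280 km.
Circular speed at r₁: v₁ = √(μ/r₁) = √(42714.5/4360) = 3.1300 km/s.
Transfer-orbit speed at r₁ (vis-viva): v_p = √[μ(2/r₁ − 1/a_t)] = 3.9758 km/s.
First burn Δv₁ = |v_p − v₁| = 0.8458 km/s.
Circular speed at r₂: v₂ = √(μ/r₂) = 1.53198 km/s.
Transfer-orbit speed at r₂: v_a = √[μ(2/r₂ − 1/a_t)] = 0.952446 km/s.
Second burn Δv₂ = |v₂ − v_a| = 0.5795 km/s.
Δv = Δv₁ + Δv₂ = 0.8458 + 0.5795 = 1.425 km/s.

Δv = 1430 m/s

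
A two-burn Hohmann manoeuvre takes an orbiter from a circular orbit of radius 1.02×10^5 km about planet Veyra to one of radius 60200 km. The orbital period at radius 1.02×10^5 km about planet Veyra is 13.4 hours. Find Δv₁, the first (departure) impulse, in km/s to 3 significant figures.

Δv₁ = 1.84 km/s

From Kepler's third law T² = 4π²r³/μ at r = 1.02×10^5 km, T = 13.4 hours = 13.4 × 3600 s = 48240 s: μ = 4π²r³/T² = 1.80030×10^7 km³/s².
The Hohmann ellipse has a_t = (r₁ + r₂)/2 = 81100 km.
Circular speed at r = 1.020×10^5 km: v_c = √(μ/r) = 13.285 km/s.
Vis-viva on the transfer ellipse at r = 1.020×10^5 km gives v_t = √[μ(2/r − 1/a_t)] = 11.446 km/s.
Δv₁ = |v_t − v_c| = |11.446 − 13.285| = 1.839 km/s.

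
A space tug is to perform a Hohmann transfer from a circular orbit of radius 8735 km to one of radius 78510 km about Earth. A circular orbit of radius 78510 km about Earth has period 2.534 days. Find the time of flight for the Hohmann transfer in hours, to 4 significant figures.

t = 12.59 hours

From Kepler's third law T² = 4π²r³/μ at r = 78510 km, T = 2.534 days = 2.534 × 86400 s = 2.189376×10^5 s: μ = 4π²r³/T² = 3.98560×10^5 km³/s².
The Hohmann ellipse has a_t = (r₁ + r₂)/2 = 43622.5 km.
Transfer time t = π√(a_t³/μ) = π√((43622.5)³ / 3.98560×10^5) = 45340 s.
Converting: 45340 s ÷ 3600 s/hour = 12.59 hours.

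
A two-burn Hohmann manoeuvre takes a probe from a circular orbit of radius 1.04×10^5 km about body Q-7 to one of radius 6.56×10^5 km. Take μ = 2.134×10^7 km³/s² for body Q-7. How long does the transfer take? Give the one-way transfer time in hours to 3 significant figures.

t = 44.3 hours

Semi-major axis of the transfer orbit: a_t = (1.040×10^5 + 6.560×10^5)/2 = 3.800×10^5 km.
Transfer time t = π√(a_t³/μ) = π√((3.800×10^5)³ / 2.134×10^7) = 1.59305×10^5 s.
Converting: 1.59305×10^5 s ÷ 3600 s/hour = 44.3 hours.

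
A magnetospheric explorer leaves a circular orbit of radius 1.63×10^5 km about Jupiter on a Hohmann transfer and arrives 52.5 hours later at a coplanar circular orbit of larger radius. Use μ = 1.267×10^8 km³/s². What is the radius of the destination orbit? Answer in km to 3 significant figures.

Transfer time t = 52.5 hours = 1.890×10^5 s, and t = π√(a_t³/μ).
So a_t = (μ t²/π²)^(1/3) = (1.267×10^8 × (1.890×10^5)² / π²)^(1/3) = 7.7114×10^5 km.
Since a_t = (r₁ + r₂)/2, r₂ = 2a_t − r₁ = 2×7.7114×10^5 − 1.630×10^5 = 1.37928×10^6 km.

r₂ = 1.38×10^6 km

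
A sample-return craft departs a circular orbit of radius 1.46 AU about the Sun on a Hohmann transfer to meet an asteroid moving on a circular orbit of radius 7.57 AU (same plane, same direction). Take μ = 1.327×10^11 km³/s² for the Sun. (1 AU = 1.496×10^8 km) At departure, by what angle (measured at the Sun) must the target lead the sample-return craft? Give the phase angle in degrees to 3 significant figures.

In km: r₁ = 1.46 × 1.496×10^8 = 2.18416×10^8 km; r₂ = 7.57 × 1.496×10^8 = 1.132472×10^9 km.
The Hohmann ellipse has a_t = (r₁ + r₂)/2 = 6.75444×10^8 km.
The half-period of the transfer ellipse is t = π√(a_t³/μ) = 1.514×10^8 s.
The target's mean motion on its circular orbit is ω₂ = √(μ/r₂³) = 9.559×10^-9 rad/s.
Angle swept by the target during transfer: ω₂·t = 1.447 rad = 82.91°.
The sample-return craft traverses 180° on the transfer ellipse, so the target must lead by 180° − 82.91° = 97.1°.

φ = 97.1°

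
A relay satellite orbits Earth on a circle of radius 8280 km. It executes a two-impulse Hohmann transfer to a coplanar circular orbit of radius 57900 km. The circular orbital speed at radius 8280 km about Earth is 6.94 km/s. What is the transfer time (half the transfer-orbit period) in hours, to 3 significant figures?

From the circular-orbit relation v² = μ/r at r = 8280 km: μ = v²r = (6.94)² × 8280 = 3.98795×10^5 km³/s².
Semi-major axis of the transfer orbit: a_t = (8280 + 57900)/2 = 33090 km.
Transfer time t = π√(a_t³/μ) = π√((33090)³ / 3.98795×10^5) = 29940 s.
Converting: 29940 s ÷ 3600 s/hour = 8.32 hours.

t = 8.32 hours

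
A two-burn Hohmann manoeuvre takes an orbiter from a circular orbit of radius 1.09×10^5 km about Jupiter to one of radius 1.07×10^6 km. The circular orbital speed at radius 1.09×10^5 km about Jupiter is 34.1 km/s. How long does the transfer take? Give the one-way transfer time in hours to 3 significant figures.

From the circular-orbit relation v² = μ/r at r = 1.09×10^5 km: μ = v²r = (34.1)² × 1.09×10^5 = 1.26746×10^8 km³/s².
Transfer-ellipse semi-major axis a_t = (r₁ + r₂)/2 = (1.090×10^5 + 1.070×10^6)/2 = 5.895×10^5 km.
Half the transfer-orbit period gives t = π√(a_t³/μ) = 1.263×10^5 s.
Converting: 1.263×10^5 s ÷ 3600 s/hour = 35.1 hours.

t = 35.1 hours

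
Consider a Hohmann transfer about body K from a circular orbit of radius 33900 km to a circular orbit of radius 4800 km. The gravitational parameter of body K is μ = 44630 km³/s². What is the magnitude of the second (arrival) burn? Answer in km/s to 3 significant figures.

Δv₂ = 0.987 km/s

Semi-major axis of the transfer orbit: a_t = (33900 + 4800)/2 = 19350 km.
Circular speed at r = 4800 km: v_c = √(μ/r) = 3.0492 km/s.
Transfer-orbit speed at the same r (vis-viva, a = a_t): v_t = √[μ(2/r − 1/a_t)] = 4.0360 km/s.
Δv₂ = |v_t − v_c| = |4.0360 − 3.0492| = 0.9868 km/s.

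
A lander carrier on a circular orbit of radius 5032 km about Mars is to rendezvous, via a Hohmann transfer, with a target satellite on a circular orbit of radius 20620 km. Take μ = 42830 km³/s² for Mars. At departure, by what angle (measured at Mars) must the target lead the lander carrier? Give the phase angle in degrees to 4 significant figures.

Transfer-ellipse semi-major axis a_t = (r₁ + r₂)/2 = (5032 + 20620)/2 = 12826 km.
Transfer time t = π√(a_t³/μ) = 22050 s.
Target angular speed ω₂ = √(μ/r₂³) = 6.9894×10^-5 rad/s.
Angle swept by the target during transfer: ω₂·t = 1.5412 rad = 88.30°.
Arrival is 180° from departure on the ellipse, so φ = 180° − 88.30° = 91.70°.

φ = 91.70°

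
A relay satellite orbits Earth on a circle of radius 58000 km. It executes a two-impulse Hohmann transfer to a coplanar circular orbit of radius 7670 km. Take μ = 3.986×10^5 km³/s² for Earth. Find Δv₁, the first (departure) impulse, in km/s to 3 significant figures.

The Hohmann ellipse has a_t = (r₁ + r₂)/2 = 32835 km.
Circular speed at r = 58000 km: v_c = √(μ/r) = 2.622 km/s.
Vis-viva on the transfer ellipse at r = 58000 km gives v_t = √[μ(2/r − 1/a_t)] = 1.267 km/s.
Δv₁ = |v_t − v_c| = |1.267 − 2.622| = 1.355 km/s.

Δv₁ = 1.35 km/s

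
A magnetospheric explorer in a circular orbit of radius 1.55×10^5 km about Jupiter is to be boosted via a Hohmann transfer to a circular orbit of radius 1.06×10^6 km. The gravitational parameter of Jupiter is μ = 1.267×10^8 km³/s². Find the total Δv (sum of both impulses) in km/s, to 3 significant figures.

The Hohmann ellipse has a_t = (r₁ + r₂)/2 = 6.075×10^5 km.
Circular speed at r₁: v₁ = √(μ/r₁) = √(1.267×10^8/1.550×10^5) = 28.5905 km/s.
On the transfer ellipse at r₁, vis-viva gives v_p = √[μ(2/r₁ − 1/a_t)] = 37.7661 km/s.
First burn Δv₁ = |v_p − v₁| = 9.176 km/s.
At r₂, v₂ = √(μ/r₂) = 10.93290 km/s.
Transfer-orbit speed at r₂: v_a = √[μ(2/r₂ − 1/a_t)] = 5.522403 km/s.
Second burn Δv₂ = |v₂ − v_a| = 5.410 km/s.
Δv = Δv₁ + Δv₂ = 9.176 + 5.410 = 14.59 km/s.

Δv = 14.6 km/s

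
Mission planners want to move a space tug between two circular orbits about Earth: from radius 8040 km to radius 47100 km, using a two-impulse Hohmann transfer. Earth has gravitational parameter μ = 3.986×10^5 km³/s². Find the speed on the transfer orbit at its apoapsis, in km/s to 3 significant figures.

v = 1.57 km/s

Semi-major axis of the transfer orbit: a_t = (8040 + 47100)/2 = 27570 km.
The apoapsis of the transfer ellipse is at r = 47100 km.
From the vis-viva equation, v = √[μ(2/r − 1/a_t)] = 1.571 km/s.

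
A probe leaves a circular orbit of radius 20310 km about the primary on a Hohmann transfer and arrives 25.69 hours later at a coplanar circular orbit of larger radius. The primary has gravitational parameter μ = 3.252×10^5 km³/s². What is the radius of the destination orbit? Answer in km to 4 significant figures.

Transfer time t = 25.69 hours = 92484 s, and t = π√(a_t³/μ).
So a_t = (μ t²/π²)^(1/3) = (3.252×10^5 × (92484)² / π²)^(1/3) = 65563 km.
Since a_t = (r₁ + r₂)/2, r₂ = 2a_t − r₁ = 2×65563 − 20310 = 1.10816×10^5 km.

r₂ = 1.108×10^5 km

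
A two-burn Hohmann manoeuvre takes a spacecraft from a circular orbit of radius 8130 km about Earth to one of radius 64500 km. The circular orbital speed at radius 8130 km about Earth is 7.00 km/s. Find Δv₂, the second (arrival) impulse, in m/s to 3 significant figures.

From the circular-orbit relation v² = μ/r at r = 8130 km: μ = v²r = (7.00)² × 8130 = 3.98370×10^5 km³/s².
The Hohmann ellipse has a_t = (r₁ + r₂)/2 = 36315 km.
On the circular orbit at r = 64500 km, v_c = √(μ/r) = 2.485 km/s.
Transfer-orbit speed at the same r (vis-viva, a = a_t): v_t = √[μ(2/r − 1/a_t)] = 1.176 km/s.
Δv₂ = |v_t − v_c| = |1.176 − 2.485| = 1.309 km/s.

Δv₂ = 1310 m/s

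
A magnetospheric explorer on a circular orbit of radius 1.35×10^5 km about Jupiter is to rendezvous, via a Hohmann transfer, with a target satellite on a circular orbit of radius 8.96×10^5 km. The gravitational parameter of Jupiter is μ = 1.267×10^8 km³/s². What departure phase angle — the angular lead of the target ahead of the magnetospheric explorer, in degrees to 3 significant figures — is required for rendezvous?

The Hohmann ellipse has a_t = (r₁ + r₂)/2 = 5.155×10^5 km.
The half-period of the transfer ellipse is t = π√(a_t³/μ) = 1.033×10^5 s.
Target angular speed ω₂ = √(μ/r₂³) = 1.327×10^-5 rad/s.
Angle swept by the target during transfer: ω₂·t = 1.371 rad = 78.55°.
Arrival is 180° from departure on the ellipse, so φ = 180° − 78.55° = 101°.

φ = 101°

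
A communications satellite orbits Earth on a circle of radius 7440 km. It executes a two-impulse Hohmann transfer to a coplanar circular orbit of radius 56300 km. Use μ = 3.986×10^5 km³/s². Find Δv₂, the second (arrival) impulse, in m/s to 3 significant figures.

Δv₂ = 1380 m/s

Semi-major axis of the transfer orbit: a_t = (7440 + 56300)/2 = 31870 km.
On the circular orbit at r = 56300 km, v_c = √(μ/r) = 2.661 km/s.
Vis-viva on the transfer ellipse at r = 56300 km gives v_t = √[μ(2/r − 1/a_t)] = 1.286 km/s.
Δv₂ = |v_t − v_c| = |1.286 − 2.661| = 1.375 km/s.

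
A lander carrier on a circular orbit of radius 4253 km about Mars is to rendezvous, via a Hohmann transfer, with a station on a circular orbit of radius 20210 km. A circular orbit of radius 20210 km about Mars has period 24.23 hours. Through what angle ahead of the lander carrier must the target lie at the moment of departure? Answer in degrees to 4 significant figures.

φ = 95.25°

From Kepler's third law T² = 4π²r³/μ at r = 20210 km, T = 24.23 hours = 24.23 × 3600 s = 87228 s: μ = 4π²r³/T² = 42829.9 km³/s².
Transfer-ellipse semi-major axis a_t = (r₁ + r₂)/2 = (4253 + 20210)/2 = 12231.5 km.
The half-period of the transfer ellipse is t = π√(a_t³/μ) = 20535 s.
The target's mean motion on its circular orbit is ω₂ = √(μ/r₂³) = 7.2032×10^-5 rad/s.
Angle swept by the target during transfer: ω₂·t = 1.4792 rad = 84.75°.
The lander carrier traverses 180° on the transfer ellipse, so the target must lead by 180° − 84.75° = 95.25°.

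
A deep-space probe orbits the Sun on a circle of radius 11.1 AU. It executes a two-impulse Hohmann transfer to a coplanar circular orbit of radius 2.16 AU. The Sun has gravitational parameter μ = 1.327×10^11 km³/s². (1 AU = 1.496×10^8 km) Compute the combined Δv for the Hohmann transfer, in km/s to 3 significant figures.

Δv = 9.79 km/s

In km: r₁ = 11.1 × 1.496×10^8 = 1.66056×10^9 km; r₂ = 2.16 × 1.496×10^8 = 3.23136×10^8 km.
Transfer-ellipse semi-major axis a_t = (r₁ + r₂)/2 = (1.66056×10^9 + 3.23136×10^8)/2 = 9.91848×10^8 km.
Circular speed at r₁: v₁ = √(μ/r₁) = √(1.327×10^11/1.66056×10^9) = 8.939 km/s.
On the transfer ellipse at r₁, v² = μ(2/r − 1/a) gives v_a = √[μ(2/r₁ − 1/a_t)] = 5.102 km/s.
First burn Δv₁ = |v_a − v₁| = 3.837 km/s.
At r₂, v₂ = √(μ/r₂) = 20.265 km/s.
Transfer-orbit speed at r₂: v_p = √[μ(2/r₂ − 1/a_t)] = 26.221 km/s.
Second burn Δv₂ = |v₂ − v_p| = 5.956 km/s.
Δv = Δv₁ + Δv₂ = 3.837 + 5.956 = 9.793 km/s.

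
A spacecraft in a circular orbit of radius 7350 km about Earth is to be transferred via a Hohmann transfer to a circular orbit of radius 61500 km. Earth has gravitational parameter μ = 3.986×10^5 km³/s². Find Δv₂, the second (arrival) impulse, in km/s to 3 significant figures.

Δv₂ = 1.37 km/s

Transfer-ellipse semi-major axis a_t = (r₁ + r₂)/2 = (7350 + 61500)/2 = 34425 km.
On the circular orbit at r = 61500 km, v_c = √(μ/r) = 2.5458 km/s.
Vis-viva on the transfer ellipse at r = 61500 km gives v_t = √[μ(2/r − 1/a_t)] = 1.1764 km/s.
Δv₂ = |v_t − v_c| = |1.1764 − 2.5458| = 1.369 km/s.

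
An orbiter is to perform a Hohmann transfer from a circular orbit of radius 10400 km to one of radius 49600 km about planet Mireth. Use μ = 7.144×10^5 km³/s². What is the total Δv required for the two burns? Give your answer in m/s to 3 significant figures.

Δv = 3930 m/s

The Hohmann ellipse has a_t = (r₁ + r₂)/2 = 30000 km.
At r₁ the circular-orbit speed is v₁ = √(μ/r₁) = 8.2881 km/s.
On the transfer ellipse at r₁, vis-viva equation gives v_p = √[μ(2/r₁ − 1/a_t)] = 10.657 km/s.
First burn Δv₁ = |v_p − v₁| = 2.369 km/s.
At r₂, v₂ = √(μ/r₂) = 3.7952 km/s.
Transfer-orbit speed at r₂: v_a = √[μ(2/r₂ − 1/a_t)] = 2.2345 km/s.
Second burn Δv₂ = |v₂ − v_a| = 1.561 km/s.
Total Δv = Δv₁ + Δv₂ = 3.930 km/s.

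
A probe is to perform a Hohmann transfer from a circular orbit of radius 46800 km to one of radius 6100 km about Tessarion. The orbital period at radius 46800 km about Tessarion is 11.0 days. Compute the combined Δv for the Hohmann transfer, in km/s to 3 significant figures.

Δv = 0.444 km/s

From Kepler's third law T² = 4π²r³/μ at r = 46800 km, T = 11.0 days = 11.0 × 86400 s = 9.504×10^5 s: μ = 4π²r³/T² = 4480.07 km³/s².
Semi-major axis of the transfer orbit: a_t = (46800 + 6100)/2 = 26450 km.
Circular speed at r₁: v₁ = √(μ/r₁) = √(4480.07/46800) = 0.3094 km/s.
Transfer-orbit speed at r₁ (vis-viva): v_a = √[μ(2/r₁ − 1/a_t)] = 0.1486 km/s.
First burn Δv₁ = |v_a − v₁| = 0.1608 km/s.
Circular speed at r₂: v₂ = √(μ/r₂) = 0.8570 km/s.
Transfer-orbit speed at r₂: v_p = √[μ(2/r₂ − 1/a_t)] = 1.140 km/s.
Second burn Δv₂ = |v₂ − v_p| = 0.2830 km/s.
Δv = Δv₁ + Δv₂ = 0.1608 + 0.2830 = 0.4438 km/s.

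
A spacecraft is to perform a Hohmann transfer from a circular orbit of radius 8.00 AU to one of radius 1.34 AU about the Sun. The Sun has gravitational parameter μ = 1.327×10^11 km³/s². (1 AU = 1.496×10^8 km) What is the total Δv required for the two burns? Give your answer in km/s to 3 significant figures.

Δv = 12.8 km/s

In km: r₁ = 8.00 × 1.496×10^8 = 1.1968×10^9 km; r₂ = 1.34 × 1.496×10^8 = 2.00464×10^8 km.
Transfer-ellipse semi-major axis a_t = (r₁ + r₂)/2 = (1.1968×10^9 + 2.00464×10^8)/2 = 6.98632×10^8 km.
At r₁ the circular-orbit speed is v₁ = √(μ/r₁) = 10.5299 km/s.
On the transfer ellipse at r₁, vis-viva equation gives v_a = √[μ(2/r₁ − 1/a_t)] = 5.64051 km/s.
First burn Δv₁ = |v_a − v₁| = 4.8894 km/s.
At r₂, v₂ = √(μ/r₂) = 25.729 km/s.
Transfer-orbit speed at r₂: v_p = √[μ(2/r₂ − 1/a_t)] = 33.675 km/s.
Second burn Δv₂ = |v₂ − v_p| = 7.9460 km/s.
Δv = Δv₁ + Δv₂ = 4.8894 + 7.9460 = 12.84 km/s.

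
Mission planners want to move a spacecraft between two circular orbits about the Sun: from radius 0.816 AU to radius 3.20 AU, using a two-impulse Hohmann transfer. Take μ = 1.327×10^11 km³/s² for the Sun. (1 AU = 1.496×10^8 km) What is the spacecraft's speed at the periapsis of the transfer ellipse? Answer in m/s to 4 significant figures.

v = 41620 m/s

In km: r₁ = 0.816 × 1.496×10^8 = 1.220736×10^8 km; r₂ = 3.20 × 1.496×10^8 = 4.7872×10^8 km.
Semi-major axis of the transfer orbit: a_t = (1.220736×10^8 + 4.7872×10^8)/2 = 3.003968×10^8 km.
The periapsis of the transfer ellipse is at r = 1.220736×10^8 km.
Vis-viva: v = √[μ(2/r − 1/a_t)] = √[1.327×10^11 × (2/1.220736×10^8 − 1/3.003968×10^8)] = 41.62 km/s.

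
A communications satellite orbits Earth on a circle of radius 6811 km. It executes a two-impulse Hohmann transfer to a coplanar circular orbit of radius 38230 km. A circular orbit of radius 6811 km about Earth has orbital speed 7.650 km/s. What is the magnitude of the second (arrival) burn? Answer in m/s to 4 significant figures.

From the circular-orbit relation v² = μ/r at r = 6811 km: μ = v²r = (7.650)² × 6811 = 3.98597×10^5 km³/s².
Transfer-ellipse semi-major axis a_t = (r₁ + r₂)/2 = (6811 + 38230)/2 = 22520.5 km.
On the circular orbit at r = 38230 km, v_c = √(μ/r) = 3.229 km/s.
Transfer-orbit speed at the same r (vis-viva, a = a_t): v_t = √[μ(2/r − 1/a_t)] = 1.776 km/s.
Δv₂ = |v_t − v_c| = |1.776 − 3.229| = 1.453 km/s.

Δv₂ = 1453 m/s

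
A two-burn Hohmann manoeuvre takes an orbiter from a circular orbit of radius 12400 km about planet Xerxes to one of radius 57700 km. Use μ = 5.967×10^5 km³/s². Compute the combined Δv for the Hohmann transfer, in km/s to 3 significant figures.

Semi-major axis of the transfer orbit: a_t = (12400 + 57700)/2 = 35050 km.
Circular speed at r₁: v₁ = √(μ/r₁) = √(5.967×10^5/12400) = 6.936928 km/s.
Transfer-orbit speed at r₁ (vis-viva equation): v_p = √[μ(2/r₁ − 1/a_t)] = 8.900432 km/s.
First burn Δv₁ = |v_p − v₁| = 1.964 km/s.
Circular speed at r₂: v₂ = √(μ/r₂) = 3.216 km/s.
Transfer-orbit speed at r₂: v_a = √[μ(2/r₂ − 1/a_t)] = 1.913 km/s.
Second burn Δv₂ = |v₂ − v_a| = 1.303 km/s.
Total Δv = Δv₁ + Δv₂ = 3.267 km/s.

Δv = 3.27 km/s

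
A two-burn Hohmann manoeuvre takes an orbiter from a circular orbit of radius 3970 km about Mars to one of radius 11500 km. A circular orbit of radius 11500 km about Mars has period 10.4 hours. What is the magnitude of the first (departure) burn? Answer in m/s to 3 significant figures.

From Kepler's third law T² = 4π²r³/μ at r = 11500 km, T = 10.4 hours = 10.4 × 3600 s = 37440 s: μ = 4π²r³/T² = 42833.3 km³/s².
The Hohmann ellipse has a_t = (r₁ + r₂)/2 = 7735 km.
Circular speed at r = 3970 km: v_c = √(μ/r) = 3.2847 km/s.
Transfer-orbit speed at the same r (vis-viva, a = a_t): v_t = √[μ(2/r − 1/a_t)] = 4.0051 km/s.
Δv₁ = |v_t − v_c| = |4.0051 − 3.2847| = 0.7204 km/s.

Δv₁ = 720 m/s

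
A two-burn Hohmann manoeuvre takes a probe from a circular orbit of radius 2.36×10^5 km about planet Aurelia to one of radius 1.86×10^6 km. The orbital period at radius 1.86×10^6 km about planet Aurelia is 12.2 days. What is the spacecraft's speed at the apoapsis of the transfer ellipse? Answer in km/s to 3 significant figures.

From Kepler's third law T² = 4π²r³/μ at r = 1.86×10^6 km, T = 12.2 days = 12.2 × 86400 s = 1.05408×10^6 s: μ = 4π²r³/T² = 2.28640×10^8 km³/s².
Transfer-ellipse semi-major axis a_t = (r₁ + r₂)/2 = (2.360×10^5 + 1.860×10^6)/2 = 1.048×10^6 km.
The apoapsis of the transfer ellipse is at r = 1.860×10^6 km.
Applying v² = μ(2/r − 1/a_t): v = 5.261 km/s.

v = 5.26 km/s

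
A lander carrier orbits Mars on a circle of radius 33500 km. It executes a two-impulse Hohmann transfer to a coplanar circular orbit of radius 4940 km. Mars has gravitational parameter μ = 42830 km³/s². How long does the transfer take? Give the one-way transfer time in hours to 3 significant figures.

t = 11.2 hours

Semi-major axis of the transfer orbit: a_t = (33500 + 4940)/2 = 19220 km.
By Kepler's third law the transfer-orbit period is T = 2π√(a_t³/μ), so t = T/2 = 40450 s.
Converting: 40450 s ÷ 3600 s/hour = 11.2 hours.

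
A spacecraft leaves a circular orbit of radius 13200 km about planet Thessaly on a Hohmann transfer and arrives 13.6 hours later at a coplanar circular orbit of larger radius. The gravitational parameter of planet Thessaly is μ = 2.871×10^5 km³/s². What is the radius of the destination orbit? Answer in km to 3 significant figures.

Transfer time t = 13.6 hours = 48960 s, and t = π√(a_t³/μ).
So a_t = (μ t²/π²)^(1/3) = (2.871×10^5 × (48960)² / π²)^(1/3) = 41160 km.
Since a_t = (r₁ + r₂)/2, r₂ = 2a_t − r₁ = 2×41160 − 13200 = 69120 km.

r₂ = 69100 km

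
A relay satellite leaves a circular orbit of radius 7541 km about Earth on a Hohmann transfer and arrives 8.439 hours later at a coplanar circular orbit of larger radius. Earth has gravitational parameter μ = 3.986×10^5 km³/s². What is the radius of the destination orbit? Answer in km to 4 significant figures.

Transfer time t = 8.439 hours = 30380.4 s, and t = π√(a_t³/μ).
So a_t = (μ t²/π²)^(1/3) = (3.986×10^5 × (30380.4)² / π²)^(1/3) = 33405 km.
Since a_t = (r₁ + r₂)/2, r₂ = 2a_t − r₁ = 2×33405 − 7541 = 59269 km.

r₂ = 59270 km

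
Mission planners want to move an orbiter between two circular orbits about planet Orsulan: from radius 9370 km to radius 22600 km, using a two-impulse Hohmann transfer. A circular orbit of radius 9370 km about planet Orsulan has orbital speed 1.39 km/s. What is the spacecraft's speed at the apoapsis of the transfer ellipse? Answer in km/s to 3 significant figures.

From the circular-orbit relation v² = μ/r at r = 9370 km: μ = v²r = (1.39)² × 9370 = 18103.8 km³/s².
Transfer-ellipse semi-major axis a_t = (r₁ + r₂)/2 = (9370 + 22600)/2 = 15985 km.
At apoapsis, r = 22600 km.
Vis-viva: v = √[μ(2/r − 1/a_t)] = √[18103.8 × (2/22600 − 1/15985)] = 0.6852 km/s.

v = 0.685 km/s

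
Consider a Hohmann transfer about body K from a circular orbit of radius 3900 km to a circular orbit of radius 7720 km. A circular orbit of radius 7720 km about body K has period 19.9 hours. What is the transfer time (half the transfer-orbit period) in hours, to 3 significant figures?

From Kepler's third law T² = 4π²r³/μ at r = 7720 km, T = 19.9 hours = 19.9 × 3600 s = 71640 s: μ = 4π²r³/T² = 3539.16 km³/s².
The Hohmann ellipse has a_t = (r₁ + r₂)/2 = 5810 km.
By Kepler's third law the transfer-orbit period is T = 2π√(a_t³/μ), so t = T/2 = 23390 s.
Converting: 23390 s ÷ 3600 s/hour = 6.50 hours.

t = 6.50 hours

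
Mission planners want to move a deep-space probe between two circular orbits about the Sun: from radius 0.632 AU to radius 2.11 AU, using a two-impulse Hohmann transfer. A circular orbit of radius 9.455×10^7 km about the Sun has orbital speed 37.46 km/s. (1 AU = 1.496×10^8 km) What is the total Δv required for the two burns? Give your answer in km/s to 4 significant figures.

From the circular-orbit relation v² = μ/r at r = 9.455×10^7 km: μ = v²r = (37.46)² × 9.455×10^7 = 1.32677×10^11 km³/s².
In km: r₁ = 0.632 × 1.496×10^8 = 9.45472×10^7 km; r₂ = 2.11 × 1.496×10^8 = 3.15656×10^8 km.
Transfer-ellipse semi-major axis a_t = (r₁ + r₂)/2 = (9.45472×10^7 + 3.15656×10^8)/2 = 2.051016×10^8 km.
Circular speed at r₁: v₁ = √(μ/r₁) = √(1.32677×10^11/9.45472×10^7) = 37.461 km/s.
On the transfer ellipse at r₁, vis-viva equation gives v_p = √[μ(2/r₁ − 1/a_t)] = 46.473 km/s.
First burn Δv₁ = |v_p − v₁| = 9.012 km/s.
Circular speed at r₂: v₂ = √(μ/r₂) = 20.502 km/s.
Transfer-orbit speed at r₂: v_a = √[μ(2/r₂ − 1/a_t)] = 13.920 km/s.
Second burn Δv₂ = |v₂ − v_a| = 6.582 km/s.
Δv = Δv₁ + Δv₂ = 9.012 + 6.582 = 15.59 km/s.

Δv = 15.59 km/s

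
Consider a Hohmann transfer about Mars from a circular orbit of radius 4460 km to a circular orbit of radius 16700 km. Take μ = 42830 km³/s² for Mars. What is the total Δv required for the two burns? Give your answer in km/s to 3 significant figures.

Δv = 1.36 km/s

Semi-major axis of the transfer orbit: a_t = (4460 + 16700)/2 = 10580 km.
Circular speed at r₁: v₁ = √(μ/r₁) = √(42830/4460) = 3.0989 km/s.
On the transfer ellipse at r₁, v² = μ(2/r − 1/a) gives v_p = √[μ(2/r₁ − 1/a_t)] = 3.8933 km/s.
First burn Δv₁ = |v_p − v₁| = 0.7944 km/s.
At r₂, v₂ = √(μ/r₂) = 1.6015 km/s.
Transfer-orbit speed at r₂: v_a = √[μ(2/r₂ − 1/a_t)] = 1.0398 km/s.
Second burn Δv₂ = |v₂ − v_a| = 0.5617 km/s.
Total Δv = Δv₁ + Δv₂ = 1.356 km/s.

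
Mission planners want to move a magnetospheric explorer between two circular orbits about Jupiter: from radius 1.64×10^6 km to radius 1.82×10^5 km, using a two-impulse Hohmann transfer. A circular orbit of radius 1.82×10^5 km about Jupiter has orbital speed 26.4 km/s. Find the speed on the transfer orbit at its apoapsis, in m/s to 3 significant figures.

From the circular-orbit relation v² = μ/r at r = 1.82×10^5 km: μ = v²r = (26.4)² × 1.82×10^5 = 1.26847×10^8 km³/s².
The Hohmann ellipse has a_t = (r₁ + r₂)/2 = 9.110×10^5 km.
At apoapsis, r = 1.640×10^6 km.
From the vis-viva equation, v = √[μ(2/r − 1/a_t)] = 3.931 km/s.

v = 3930 m/s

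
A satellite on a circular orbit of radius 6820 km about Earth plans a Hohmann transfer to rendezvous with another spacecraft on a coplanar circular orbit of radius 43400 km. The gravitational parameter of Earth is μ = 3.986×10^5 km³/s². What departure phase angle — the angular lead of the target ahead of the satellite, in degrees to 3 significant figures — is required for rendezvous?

The Hohmann ellipse has a_t = (r₁ + r₂)/2 = 25110 km.
Transfer time t = π√(a_t³/μ) = 19800 s.
Target angular speed ω₂ = √(μ/r₂³) = 6.983×10^-5 rad/s.
Angle swept by the target during transfer: ω₂·t = 1.3826 rad = 79.22°.
Arrival is 180° from departure on the ellipse, so φ = 180° − 79.22° = 101°.

φ = 101°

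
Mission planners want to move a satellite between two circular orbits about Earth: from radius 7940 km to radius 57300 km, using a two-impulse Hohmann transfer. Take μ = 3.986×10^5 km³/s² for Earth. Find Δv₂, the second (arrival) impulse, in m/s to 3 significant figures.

Δv₂ = 1340 m/s

The Hohmann ellipse has a_t = (r₁ + r₂)/2 = 32620 km.
Circular speed at r = 57300 km: v_c = √(μ/r) = 2.637 km/s.
Vis-viva on the transfer ellipse at r = 57300 km gives v_t = √[μ(2/r − 1/a_t)] = 1.301 km/s.
Δv₂ = |v_t − v_c| = |1.301 − 2.637| = 1.336 km/s.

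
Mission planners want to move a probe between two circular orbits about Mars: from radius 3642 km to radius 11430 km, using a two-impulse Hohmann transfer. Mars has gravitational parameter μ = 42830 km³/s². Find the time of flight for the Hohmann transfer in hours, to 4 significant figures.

t = 2.759 hours

The Hohmann ellipse has a_t = (r₁ + r₂)/2 = 7536 km.
By Kepler's third law the transfer-orbit period is T = 2π√(a_t³/μ), so t = T/2 = 9931 s.
Converting: 9931 s ÷ 3600 s/hour = 2.759 hours.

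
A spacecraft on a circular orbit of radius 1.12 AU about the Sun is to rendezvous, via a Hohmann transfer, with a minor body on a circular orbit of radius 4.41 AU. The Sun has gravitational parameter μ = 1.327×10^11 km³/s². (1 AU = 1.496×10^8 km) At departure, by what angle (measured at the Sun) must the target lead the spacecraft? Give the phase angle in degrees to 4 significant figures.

In km: r₁ = 1.12 × 1.496×10^8 = 1.67552×10^8 km; r₂ = 4.41 × 1.496×10^8 = 6.59736×10^8 km.
Semi-major axis of the transfer orbit: a_t = (1.67552×10^8 + 6.59736×10^8)/2 = 4.13644×10^8 km.
The half-period of the transfer ellipse is t = π√(a_t³/μ) = 7.2553×10^7 s.
The target's mean motion on its circular orbit is ω₂ = √(μ/r₂³) = 2.1497×10^-8 rad/s.
Angle swept by the target during transfer: ω₂·t = 1.5597 rad = 89.36°.
Arrival is 180° from departure on the ellipse, so φ = 180° − 89.36° = 90.64°.

φ = 90.64°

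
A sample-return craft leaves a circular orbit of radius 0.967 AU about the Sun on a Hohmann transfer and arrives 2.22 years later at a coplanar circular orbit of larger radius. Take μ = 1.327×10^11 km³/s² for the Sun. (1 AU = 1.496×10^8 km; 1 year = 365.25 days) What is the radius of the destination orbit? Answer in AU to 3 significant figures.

r₂ = 4.44 AU

In km: r₁ = 0.967 × 1.496×10^8 = 1.446632×10^8 km.
Transfer time t = 2.22 years × 365.25 × 86400 s = 7.0057872×10^7 s, and t = π√(a_t³/μ).
So a_t = (μ t²/π²)^(1/3) = (1.327×10^11 × (7.0057872×10^7)² / π²)^(1/3) = 4.0411×10^8 km.
Since a_t = (r₁ + r₂)/2, r₂ = 2a_t − r₁ = 2×4.0411×10^8 − 1.446632×10^8 = 6.635568×10^8 km.
In AU: r₂ = 6.635568×10^8 / 1.496×10^8 = 4.44 AU.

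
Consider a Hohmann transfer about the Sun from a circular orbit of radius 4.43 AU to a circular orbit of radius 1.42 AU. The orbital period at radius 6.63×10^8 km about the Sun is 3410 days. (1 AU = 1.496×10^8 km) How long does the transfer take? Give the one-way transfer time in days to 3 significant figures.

From Kepler's third law T² = 4π²r³/μ at r = 6.63×10^8 km, T = 3410 days = 3410 × 86400 s = 2.94624×10^8 s: μ = 4π²r³/T² = 1.32545×10^11 km³/s².
In km: r₁ = 4.43 × 1.496×10^8 = 6.62728×10^8 km; r₂ = 1.42 × 1.496×10^8 = 2.12432×10^8 km.
Semi-major axis of the transfer orbit: a_t = (6.62728×10^8 + 2.12432×10^8)/2 = 4.3758×10^8 km.
Transfer time t = π√(a_t³/μ) = π√((4.3758×10^8)³ / 1.32545×10^11) = 7.899×10^7 s.
Converting: 7.899×10^7 s ÷ 86400 s/day = 914 days.

t = 914 days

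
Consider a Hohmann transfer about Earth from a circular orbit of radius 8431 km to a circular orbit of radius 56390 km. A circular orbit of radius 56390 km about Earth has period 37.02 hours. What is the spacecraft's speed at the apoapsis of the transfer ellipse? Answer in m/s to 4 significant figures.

v = 1356 m/s

From Kepler's third law T² = 4π²r³/μ at r = 56390 km, T = 37.02 hours = 37.02 × 3600 s = 1.33272×10^5 s: μ = 4π²r³/T² = 3.98555×10^5 km³/s².
Transfer-ellipse semi-major axis a_t = (r₁ + r₂)/2 = (8431 + 56390)/2 = 32410.5 km.
The apoapsis of the transfer ellipse is at r = 56390 km.
Vis-viva: v = √[μ(2/r − 1/a_t)] = √[3.98555×10^5 × (2/56390 − 1/32410.5)] = 1.356 km/s.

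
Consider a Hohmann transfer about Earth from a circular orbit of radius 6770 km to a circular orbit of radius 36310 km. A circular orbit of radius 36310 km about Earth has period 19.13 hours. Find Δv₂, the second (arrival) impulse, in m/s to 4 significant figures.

Δv₂ = 1456 m/s

From Kepler's third law T² = 4π²r³/μ at r = 36310 km, T = 19.13 hours = 19.13 × 3600 s = 68868 s: μ = 4π²r³/T² = 3.98477×10^5 km³/s².
Semi-major axis of the transfer orbit: a_t = (6770 + 36310)/2 = 21540 km.
On the circular orbit at r = 36310 km, v_c = √(μ/r) = 3.313 km/s.
Vis-viva on the transfer ellipse at r = 36310 km gives v_t = √[μ(2/r − 1/a_t)] = 1.857 km/s.
Δv₂ = |v_t − v_c| = |1.857 − 3.313| = 1.456 km/s.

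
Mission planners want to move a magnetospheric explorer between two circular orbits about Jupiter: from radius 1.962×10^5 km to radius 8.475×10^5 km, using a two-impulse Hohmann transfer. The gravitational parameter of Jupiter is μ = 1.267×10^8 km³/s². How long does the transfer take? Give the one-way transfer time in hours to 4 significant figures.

t = 29.23 hours

Semi-major axis of the transfer orbit: a_t = (1.962×10^5 + 8.475×10^5)/2 = 5.2185×10^5 km.
Half the transfer-orbit period gives t = π√(a_t³/μ) = 1.0522×10^5 s.
Converting: 1.0522×10^5 s ÷ 3600 s/hour = 29.23 hours.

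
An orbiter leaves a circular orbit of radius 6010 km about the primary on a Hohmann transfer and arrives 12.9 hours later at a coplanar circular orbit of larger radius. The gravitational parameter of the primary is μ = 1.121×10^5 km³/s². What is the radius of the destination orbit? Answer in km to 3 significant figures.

r₂ = 52100 km

Transfer time t = 12.9 hours = 46440 s, and t = π√(a_t³/μ).
So a_t = (μ t²/π²)^(1/3) = (1.121×10^5 × (46440)² / π²)^(1/3) = 29042 km.
Since a_t = (r₁ + r₂)/2, r₂ = 2a_t − r₁ = 2×29042 − 6010 = 52074 km.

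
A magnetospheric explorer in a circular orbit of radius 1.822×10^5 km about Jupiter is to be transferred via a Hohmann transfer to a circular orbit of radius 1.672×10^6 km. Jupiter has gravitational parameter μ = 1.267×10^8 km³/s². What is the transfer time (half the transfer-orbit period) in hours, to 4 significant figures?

Transfer-ellipse semi-major axis a_t = (r₁ + r₂)/2 = (1.822×10^5 + 1.672×10^6)/2 = 9.271×10^5 km.
Transfer time t = π√(a_t³/μ) = π√((9.271×10^5)³ / 1.267×10^8) = 2.4914×10^5 s.
Converting: 2.4914×10^5 s ÷ 3600 s/hour = 69.21 hours.

t = 69.21 hours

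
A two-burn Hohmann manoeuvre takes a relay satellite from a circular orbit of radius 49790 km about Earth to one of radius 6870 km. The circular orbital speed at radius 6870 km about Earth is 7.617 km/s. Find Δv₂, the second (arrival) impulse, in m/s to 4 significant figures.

Δv₂ = 2481 m/s

From the circular-orbit relation v² = μ/r at r = 6870 km: μ = v²r = (7.617)² × 6870 = 3.98588×10^5 km³/s².
Transfer-ellipse semi-major axis a_t = (r₁ + r₂)/2 = (49790 + 6870)/2 = 28330 km.
On the circular orbit at r = 6870 km, v_c = √(μ/r) = 7.6170 km/s.
Transfer-orbit speed at the same r (vis-viva, a = a_t): v_t = √[μ(2/r − 1/a_t)] = 10.098 km/s.
Δv₂ = |v_t − v_c| = |10.098 − 7.6170| = 2.481 km/s.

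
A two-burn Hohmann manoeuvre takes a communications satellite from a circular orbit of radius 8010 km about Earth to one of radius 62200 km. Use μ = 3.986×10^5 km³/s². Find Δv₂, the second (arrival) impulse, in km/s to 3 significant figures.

Δv₂ = 1.32 km/s

The Hohmann ellipse has a_t = (r₁ + r₂)/2 = 35105 km.
Circular speed at r = 62200 km: v_c = √(μ/r) = 2.531 km/s.
Vis-viva on the transfer ellipse at r = 62200 km gives v_t = √[μ(2/r − 1/a_t)] = 1.209 km/s.
Δv₂ = |v_t − v_c| = |1.209 − 2.531| = 1.322 km/s.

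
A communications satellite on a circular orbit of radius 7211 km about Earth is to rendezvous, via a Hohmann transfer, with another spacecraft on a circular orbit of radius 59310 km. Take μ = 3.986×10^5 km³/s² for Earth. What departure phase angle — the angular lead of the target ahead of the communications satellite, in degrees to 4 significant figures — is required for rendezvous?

The Hohmann ellipse has a_t = (r₁ + r₂)/2 = 33260.5 km.
Transfer time t = π√(a_t³/μ) = 30184 s.
Target angular speed ω₂ = √(μ/r₂³) = 4.3710×10^-5 rad/s.
Angle swept by the target during transfer: ω₂·t = 1.3193 rad = 75.59°.
Arrival is 180° from departure on the ellipse, so φ = 180° − 75.59° = 104.4°.

φ = 104.4°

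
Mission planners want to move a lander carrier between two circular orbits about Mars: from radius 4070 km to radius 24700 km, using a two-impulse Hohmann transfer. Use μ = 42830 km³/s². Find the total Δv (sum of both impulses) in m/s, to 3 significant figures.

Δv = 1620 m/s

Transfer-ellipse semi-major axis a_t = (r₁ + r₂)/2 = (4070 + 24700)/2 = 14385 km.
At r₁ the circular-orbit speed is v₁ = √(μ/r₁) = 3.244 km/s.
Transfer-orbit speed at r₁ (v² = μ(2/r − 1/a)): v_p = √[μ(2/r₁ − 1/a_t)] = 4.251 km/s.
First burn Δv₁ = |v_p − v₁| = 1.007 km/s.
Circular speed at r₂: v₂ = √(μ/r₂) = 1.3168 km/s.
Transfer-orbit speed at r₂: v_a = √[μ(2/r₂ − 1/a_t)] = 0.70043 km/s.
Second burn Δv₂ = |v₂ − v_a| = 0.6164 km/s.
Δv = Δv₁ + Δv₂ = 1.007 + 0.6164 = 1.623 km/s.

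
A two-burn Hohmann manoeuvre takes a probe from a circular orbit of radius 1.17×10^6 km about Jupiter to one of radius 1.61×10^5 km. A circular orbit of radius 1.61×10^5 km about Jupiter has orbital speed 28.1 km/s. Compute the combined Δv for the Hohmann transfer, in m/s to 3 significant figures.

Δv = 14500 m/s

From the circular-orbit relation v² = μ/r at r = 1.61×10^5 km: μ = v²r = (28.1)² × 1.61×10^5 = 1.27127×10^8 km³/s².
The Hohmann ellipse has a_t = (r₁ + r₂)/2 = 6.655×10^5 km.
At r₁ the circular-orbit speed is v₁ = √(μ/r₁) = 10.4238 km/s.
On the transfer ellipse at r₁, vis-viva equation gives v_a = √[μ(2/r₁ − 1/a_t)] = 5.12702 km/s.
First burn Δv₁ = |v_a − v₁| = 5.2968 km/s.
Circular speed at r₂: v₂ = √(μ/r₂) = 28.1000 km/s.
Transfer-orbit speed at r₂: v_p = √[μ(2/r₂ − 1/a_t)] = 37.2585 km/s.
Second burn Δv₂ = |v₂ − v_p| = 9.1585 km/s.
Δv = Δv₁ + Δv₂ = 5.2968 + 9.1585 = 14.46 km/s.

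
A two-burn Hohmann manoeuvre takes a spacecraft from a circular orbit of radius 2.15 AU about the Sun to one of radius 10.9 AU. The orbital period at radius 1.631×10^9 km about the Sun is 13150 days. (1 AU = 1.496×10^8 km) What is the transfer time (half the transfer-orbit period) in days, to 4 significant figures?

t = 3044 days

From Kepler's third law T² = 4π²r³/μ at r = 1.631×10^9 km, T = 13150 days = 13150 × 86400 s = 1.13616×10^9 s: μ = 4π²r³/T² = 1.32691×10^11 km³/s².
In km: r₁ = 2.15 × 1.496×10^8 = 3.2164×10^8 km; r₂ = 10.9 × 1.496×10^8 = 1.63064×10^9 km.
Semi-major axis of the transfer orbit: a_t = (3.2164×10^8 + 1.63064×10^9)/2 = 9.7614×10^8 km.
Transfer time t = π√(a_t³/μ) = π√((9.7614×10^8)³ / 1.32691×10^11) = 2.630×10^8 s.
Converting: 2.630×10^8 s ÷ 86400 s/day = 3044 days.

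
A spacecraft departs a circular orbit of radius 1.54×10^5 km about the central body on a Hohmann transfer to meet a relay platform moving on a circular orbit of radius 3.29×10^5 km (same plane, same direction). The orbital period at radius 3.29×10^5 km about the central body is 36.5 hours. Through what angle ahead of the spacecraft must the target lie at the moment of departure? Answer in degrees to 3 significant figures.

From Kepler's third law T² = 4π²r³/μ at r = 3.29×10^5 km, T = 36.5 hours = 36.5 × 3600 s = 1.314×10^5 s: μ = 4π²r³/T² = 8.14248×10^7 km³/s².
Transfer-ellipse semi-major axis a_t = (r₁ + r₂)/2 = (1.540×10^5 + 3.290×10^5)/2 = 2.415×10^5 km.
Transfer time t = π√(a_t³/μ) = 41320 s.
Target angular speed ω₂ = √(μ/r₂³) = 4.782×10^-5 rad/s.
Angle swept by the target during transfer: ω₂·t = 1.976 rad = 113.2°.
Arrival is 180° from departure on the ellipse, so φ = 180° − 113.2° = 66.8°.

φ = 66.8°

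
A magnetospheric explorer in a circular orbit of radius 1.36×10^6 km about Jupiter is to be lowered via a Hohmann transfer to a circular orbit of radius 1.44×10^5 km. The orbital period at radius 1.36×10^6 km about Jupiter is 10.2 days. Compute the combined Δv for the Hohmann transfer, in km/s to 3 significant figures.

Δv = 15.7 km/s

From Kepler's third law T² = 4π²r³/μ at r = 1.36×10^6 km, T = 10.2 days = 10.2 × 86400 s = 8.8128×10^5 s: μ = 4π²r³/T² = 1.27864×10^8 km³/s².
Transfer-ellipse semi-major axis a_t = (r₁ + r₂)/2 = (1.360×10^6 + 1.440×10^5)/2 = 7.520×10^5 km.
At r₁ the circular-orbit speed is v₁ = √(μ/r₁) = 9.69627 km/s.
Transfer-orbit speed at r₁ (vis-viva): v_a = √[μ(2/r₁ − 1/a_t)] = 4.24304 km/s.
First burn Δv₁ = |v_a − v₁| = 5.4532 km/s.
Circular speed at r₂: v₂ = √(μ/r₂) = 29.798 km/s.
Transfer-orbit speed at r₂: v_p = √[μ(2/r₂ − 1/a_t)] = 40.073 km/s.
Second burn Δv₂ = |v₂ − v_p| = 10.275 km/s.
Total Δv = Δv₁ + Δv₂ = 15.73 km/s.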